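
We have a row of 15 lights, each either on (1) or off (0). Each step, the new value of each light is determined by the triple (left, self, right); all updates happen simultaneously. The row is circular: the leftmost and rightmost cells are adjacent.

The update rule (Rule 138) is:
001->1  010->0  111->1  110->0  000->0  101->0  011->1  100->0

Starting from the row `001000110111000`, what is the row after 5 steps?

011001100000100

010001100110000
100011001100000
000110011000001
001100110000010
011001100000100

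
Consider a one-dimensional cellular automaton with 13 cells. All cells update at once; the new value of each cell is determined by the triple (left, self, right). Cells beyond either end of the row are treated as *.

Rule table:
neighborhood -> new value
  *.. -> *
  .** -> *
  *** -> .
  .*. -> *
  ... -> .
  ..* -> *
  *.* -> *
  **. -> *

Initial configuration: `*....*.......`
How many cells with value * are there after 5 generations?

6

**..***.....*
.****.**...**
**..*****.**.
.****...*****
**..**.**....
count of *: 6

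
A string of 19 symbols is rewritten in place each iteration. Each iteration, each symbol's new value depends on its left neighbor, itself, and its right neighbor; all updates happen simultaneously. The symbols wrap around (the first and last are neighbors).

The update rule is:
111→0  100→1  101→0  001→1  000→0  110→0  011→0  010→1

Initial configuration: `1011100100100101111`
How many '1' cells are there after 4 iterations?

4

0000011111111100000
0000100000000010000
0001110000000111000
0010001000001000100
count of 1: 4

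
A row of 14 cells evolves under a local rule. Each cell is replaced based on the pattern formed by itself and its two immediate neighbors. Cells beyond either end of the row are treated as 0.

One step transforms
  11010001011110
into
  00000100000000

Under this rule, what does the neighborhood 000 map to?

At position 5 the neighborhood is 000; the next row has 1 there.

1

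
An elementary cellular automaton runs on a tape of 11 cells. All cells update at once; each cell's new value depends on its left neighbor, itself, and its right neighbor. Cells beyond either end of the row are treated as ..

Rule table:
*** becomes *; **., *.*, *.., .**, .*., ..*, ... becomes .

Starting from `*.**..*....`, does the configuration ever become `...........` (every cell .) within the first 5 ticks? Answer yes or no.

...........
all cells are . at tick 1

yes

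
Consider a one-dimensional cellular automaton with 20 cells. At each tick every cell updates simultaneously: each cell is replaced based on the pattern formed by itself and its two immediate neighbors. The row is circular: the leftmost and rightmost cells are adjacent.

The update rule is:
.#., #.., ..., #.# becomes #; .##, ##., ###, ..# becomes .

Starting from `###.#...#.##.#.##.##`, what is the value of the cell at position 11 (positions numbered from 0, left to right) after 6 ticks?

...####.##..###..#..
##.....#..#....#.###
..####.##.####.##...
#.....#..#....#..###
.####.##.####.##....
.....#..#....#..####
position 11 holds .

.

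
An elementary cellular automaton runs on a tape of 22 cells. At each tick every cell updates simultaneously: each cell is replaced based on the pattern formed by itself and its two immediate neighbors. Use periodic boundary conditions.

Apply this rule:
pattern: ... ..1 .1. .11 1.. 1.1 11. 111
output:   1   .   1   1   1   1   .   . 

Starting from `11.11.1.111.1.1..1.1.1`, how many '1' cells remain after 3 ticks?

tick 1: ..11.1111..11111.11111
tick 2: 1.1.11...1.1....11....
tick 3: 11111.11.111111.1.111.
count of 1: 17

17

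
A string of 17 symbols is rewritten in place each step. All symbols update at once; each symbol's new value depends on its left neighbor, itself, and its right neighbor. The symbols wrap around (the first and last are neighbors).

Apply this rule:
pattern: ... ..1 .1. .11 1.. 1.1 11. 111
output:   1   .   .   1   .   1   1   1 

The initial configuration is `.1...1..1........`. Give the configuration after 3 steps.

1..1.111111111111

...1......1111111
.1...1111.1111111
1..1.111111111111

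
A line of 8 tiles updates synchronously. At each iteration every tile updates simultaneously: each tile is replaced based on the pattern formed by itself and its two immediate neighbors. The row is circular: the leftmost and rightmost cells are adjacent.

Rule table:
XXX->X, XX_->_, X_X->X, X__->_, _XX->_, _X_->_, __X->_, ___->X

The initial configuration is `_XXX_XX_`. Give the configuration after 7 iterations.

iteration 1: __X_X___
iteration 2: X__X__XX
iteration 3: _______X
iteration 4: _XXXXX__
iteration 5: __XXX__X
iteration 6: ___X____
iteration 7: XX___XXX

XX___XXX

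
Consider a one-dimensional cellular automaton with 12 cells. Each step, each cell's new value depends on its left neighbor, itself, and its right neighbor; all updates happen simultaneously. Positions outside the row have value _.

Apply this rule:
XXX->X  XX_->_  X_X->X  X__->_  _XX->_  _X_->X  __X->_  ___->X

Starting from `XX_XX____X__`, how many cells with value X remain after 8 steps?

step 1: __X___XX_X_X
step 2: X_X_X___XXXX
step 3: XXXXX_X__XX_
step 4: _XXX_XX_____
step 5: __X_X___XXXX
step 6: X_XXX_X__XX_
step 7: XX_X_XX_____
step 8: __XXX___XXXX
count of X: 7

7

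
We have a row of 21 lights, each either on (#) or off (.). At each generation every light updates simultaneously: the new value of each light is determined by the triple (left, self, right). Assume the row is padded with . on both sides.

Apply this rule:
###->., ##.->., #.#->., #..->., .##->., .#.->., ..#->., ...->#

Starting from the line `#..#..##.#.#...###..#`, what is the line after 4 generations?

############...######

.............#.......
############...######
.............#.......  (repeats generation 1; period 2)
generation 4: ############...######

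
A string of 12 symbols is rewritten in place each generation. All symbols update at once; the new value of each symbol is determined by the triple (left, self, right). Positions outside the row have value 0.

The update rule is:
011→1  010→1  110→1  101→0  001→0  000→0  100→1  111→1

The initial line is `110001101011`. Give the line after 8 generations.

111001101011
111101101011
111101101011  (fixed point — unchanged through generation 8)

111101101011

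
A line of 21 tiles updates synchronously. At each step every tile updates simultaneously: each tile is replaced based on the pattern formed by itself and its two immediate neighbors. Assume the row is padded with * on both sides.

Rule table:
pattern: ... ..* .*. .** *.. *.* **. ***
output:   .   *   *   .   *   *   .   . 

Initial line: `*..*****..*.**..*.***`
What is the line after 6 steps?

****...***......*****

step 1: .**.....****..****...
step 2: *..*...*....**....*.*
step 3: .****.***..*..*..***.
step 4: *....*...********...*
step 5: .*..***.*........*.*.
step 6: ****...***......*****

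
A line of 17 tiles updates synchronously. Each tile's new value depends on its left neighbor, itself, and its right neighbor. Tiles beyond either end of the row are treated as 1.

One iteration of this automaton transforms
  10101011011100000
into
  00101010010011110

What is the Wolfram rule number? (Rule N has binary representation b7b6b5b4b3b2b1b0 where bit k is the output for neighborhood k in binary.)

29

position 10: 111 → 0  (bit 7 = 0)
position 0: 110 → 0  (bit 6 = 0)
position 1: 101 → 0  (bit 5 = 0)
position 12: 100 → 1  (bit 4 = 1)
position 6: 011 → 1  (bit 3 = 1)
position 2: 010 → 1  (bit 2 = 1)
position 16: 001 → 0  (bit 1 = 0)
position 13: 000 → 1  (bit 0 = 1)
bits b7..b0 = 00011101 = 29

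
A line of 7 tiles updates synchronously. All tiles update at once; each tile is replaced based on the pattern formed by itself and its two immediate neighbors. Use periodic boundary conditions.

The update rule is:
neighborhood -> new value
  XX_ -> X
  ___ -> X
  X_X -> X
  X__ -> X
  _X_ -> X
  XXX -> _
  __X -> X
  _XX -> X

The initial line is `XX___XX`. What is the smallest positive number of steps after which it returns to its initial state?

2

_XXXXX_
XX___XX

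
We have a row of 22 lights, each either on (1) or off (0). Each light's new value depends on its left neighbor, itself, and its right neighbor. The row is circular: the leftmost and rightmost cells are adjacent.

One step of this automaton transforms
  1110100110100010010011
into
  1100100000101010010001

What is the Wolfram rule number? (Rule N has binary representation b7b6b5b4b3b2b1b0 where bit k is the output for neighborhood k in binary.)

position 0: 111 → 1  (bit 7 = 1)
position 2: 110 → 0  (bit 6 = 0)
position 3: 101 → 0  (bit 5 = 0)
position 5: 100 → 0  (bit 4 = 0)
position 7: 011 → 0  (bit 3 = 0)
position 4: 010 → 1  (bit 2 = 1)
position 6: 001 → 0  (bit 1 = 0)
position 12: 000 → 1  (bit 0 = 1)
bits b7..b0 = 10000101 = 133

133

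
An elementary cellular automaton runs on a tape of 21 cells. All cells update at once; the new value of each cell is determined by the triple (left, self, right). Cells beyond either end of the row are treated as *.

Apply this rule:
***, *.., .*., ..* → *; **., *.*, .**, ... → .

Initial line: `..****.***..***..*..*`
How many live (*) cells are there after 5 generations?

11

**.**...*.**.*.*****.
*....*.**....*..***..
.*..**...*..****.*.**
.***..*.****.**..*..*
..*.***..**....*****.
count of *: 11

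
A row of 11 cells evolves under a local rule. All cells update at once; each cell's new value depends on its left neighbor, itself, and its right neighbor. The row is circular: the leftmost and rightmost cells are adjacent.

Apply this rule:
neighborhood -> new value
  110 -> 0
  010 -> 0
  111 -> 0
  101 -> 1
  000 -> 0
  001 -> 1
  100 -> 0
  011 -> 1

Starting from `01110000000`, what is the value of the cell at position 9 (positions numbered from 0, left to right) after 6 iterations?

0

11000000000
10000000001
00000000011
00000000110
00000001100
00000011000
position 9 holds 0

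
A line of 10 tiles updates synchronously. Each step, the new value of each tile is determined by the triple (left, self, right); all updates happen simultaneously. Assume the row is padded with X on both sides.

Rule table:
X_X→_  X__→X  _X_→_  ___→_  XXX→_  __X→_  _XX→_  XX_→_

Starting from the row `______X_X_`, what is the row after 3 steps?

step 1: X_________
step 2: _X________
step 3: __X_______

__X_______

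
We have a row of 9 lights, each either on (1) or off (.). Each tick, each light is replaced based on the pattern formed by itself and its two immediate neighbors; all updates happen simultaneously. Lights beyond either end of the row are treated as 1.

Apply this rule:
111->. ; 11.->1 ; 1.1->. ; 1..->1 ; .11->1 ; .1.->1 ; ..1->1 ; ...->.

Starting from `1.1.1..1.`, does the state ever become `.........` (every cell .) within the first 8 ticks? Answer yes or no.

tick 1: 1.1.1111.
tick 2: 1.1.1..1.  (repeats tick 0; period 2)
tick 8: 1.1.1..1.
tick 8 is 1.1.1..1., still not uniform .

no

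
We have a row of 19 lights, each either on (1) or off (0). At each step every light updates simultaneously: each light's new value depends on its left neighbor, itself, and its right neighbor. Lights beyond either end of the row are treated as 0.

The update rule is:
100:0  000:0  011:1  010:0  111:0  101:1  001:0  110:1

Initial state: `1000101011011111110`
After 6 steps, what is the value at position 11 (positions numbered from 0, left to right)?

0

step 1: 0000010111110000010
step 2: 0000001100010000000
step 3: 0000001100000000000
step 4: 0000001100000000000  (fixed point — unchanged through step 6)
position 11 holds 0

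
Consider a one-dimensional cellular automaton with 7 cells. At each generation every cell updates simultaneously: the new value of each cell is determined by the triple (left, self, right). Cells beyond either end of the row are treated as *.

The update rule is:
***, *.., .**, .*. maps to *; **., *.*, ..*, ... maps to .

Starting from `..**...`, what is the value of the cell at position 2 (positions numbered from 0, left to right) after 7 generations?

*.*.*..
..*.**.
*.*.*..  (repeats generation 1; period 2)
generation 7: *.*.*..
position 2 holds *

*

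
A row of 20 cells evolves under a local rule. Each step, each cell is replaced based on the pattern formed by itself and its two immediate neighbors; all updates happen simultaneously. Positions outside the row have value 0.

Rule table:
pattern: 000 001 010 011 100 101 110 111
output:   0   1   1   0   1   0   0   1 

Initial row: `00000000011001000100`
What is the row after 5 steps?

00001001011110010011

step 1: 00000000100111101110
step 2: 00000001111011000101
step 3: 00000010110000101101
step 4: 00000110001001100001
step 5: 00001001011110010011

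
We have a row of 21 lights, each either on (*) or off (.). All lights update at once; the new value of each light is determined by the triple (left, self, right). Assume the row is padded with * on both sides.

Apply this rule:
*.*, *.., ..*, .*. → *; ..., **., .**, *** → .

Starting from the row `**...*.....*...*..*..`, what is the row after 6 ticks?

*..*.***.*...*...*...

..*.***...***.*******
****...*.*...*.......
....*.*****.***.....*
*..***.....*...*...*.
.**...*...***.***.***
*..*.***.*...*...*...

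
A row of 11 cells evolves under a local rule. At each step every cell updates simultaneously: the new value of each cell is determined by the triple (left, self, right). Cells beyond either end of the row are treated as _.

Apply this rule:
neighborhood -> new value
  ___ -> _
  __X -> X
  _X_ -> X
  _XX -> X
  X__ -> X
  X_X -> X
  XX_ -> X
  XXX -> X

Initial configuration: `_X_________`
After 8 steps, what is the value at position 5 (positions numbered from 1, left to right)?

X

step 1: XXX________
step 2: XXXX_______
step 3: XXXXX______
step 4: XXXXXX_____
step 5: XXXXXXX____
step 6: XXXXXXXX___
step 7: XXXXXXXXX__
step 8: XXXXXXXXXX_
position 5 holds X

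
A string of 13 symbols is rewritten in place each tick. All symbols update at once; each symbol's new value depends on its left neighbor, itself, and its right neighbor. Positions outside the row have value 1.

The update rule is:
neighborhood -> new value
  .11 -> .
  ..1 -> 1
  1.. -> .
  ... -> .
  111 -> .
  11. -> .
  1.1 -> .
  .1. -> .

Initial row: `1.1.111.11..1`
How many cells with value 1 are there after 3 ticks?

2

tick 1: ...........1.
tick 2: ..........1..
tick 3: .........1..1
count of 1: 2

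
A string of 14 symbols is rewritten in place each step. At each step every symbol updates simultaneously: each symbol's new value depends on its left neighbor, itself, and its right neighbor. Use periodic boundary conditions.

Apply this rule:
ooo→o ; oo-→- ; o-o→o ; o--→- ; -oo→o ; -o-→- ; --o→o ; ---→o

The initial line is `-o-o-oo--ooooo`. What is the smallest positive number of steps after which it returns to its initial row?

14

o-o-oo--ooooo-
-o-oo--ooooo-o
o-oo--ooooo-o-
-oo--ooooo-o-o
oo--ooooo-o-o-
o--ooooo-o-o-o
--ooooo-o-o-oo
-ooooo-o-o-oo-
ooooo-o-o-oo--
oooo-o-o-oo--o
ooo-o-o-oo--oo
oo-o-o-oo--ooo
o-o-o-oo--oooo
-o-o-oo--ooooo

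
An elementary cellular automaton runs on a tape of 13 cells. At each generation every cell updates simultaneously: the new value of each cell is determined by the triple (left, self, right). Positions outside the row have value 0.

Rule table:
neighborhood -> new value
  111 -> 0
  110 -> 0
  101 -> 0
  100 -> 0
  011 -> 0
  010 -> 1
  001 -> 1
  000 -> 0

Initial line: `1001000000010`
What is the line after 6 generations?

1000010000000

1011000000110
1000000001000
1000000011000
1000000100000
1000001100000
1000010000000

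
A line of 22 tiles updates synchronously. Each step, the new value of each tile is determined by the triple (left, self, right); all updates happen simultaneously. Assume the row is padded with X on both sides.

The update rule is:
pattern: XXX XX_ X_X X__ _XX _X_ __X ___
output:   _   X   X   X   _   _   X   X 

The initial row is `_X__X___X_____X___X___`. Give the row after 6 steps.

_XX__XX____XX__XX_____

step 1: X_XX_XXX_XXXXX_XXX_XXX
step 2: XX_XX__XX____XX__XX___
step 3: _XX_XXX_XXXXX_XXX_XXXX
step 4: X_XX__XX____XX__XX____
step 5: XX_XXX_XXXXX_XXX_XXXXX
step 6: _XX__XX____XX__XX_____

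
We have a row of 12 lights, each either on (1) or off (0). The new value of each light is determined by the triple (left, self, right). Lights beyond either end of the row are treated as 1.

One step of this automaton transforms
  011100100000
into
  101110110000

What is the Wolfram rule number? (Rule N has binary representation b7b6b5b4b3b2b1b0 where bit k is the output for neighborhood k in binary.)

position 2: 111 → 1  (bit 7 = 1)
position 3: 110 → 1  (bit 6 = 1)
position 0: 101 → 1  (bit 5 = 1)
position 4: 100 → 1  (bit 4 = 1)
position 1: 011 → 0  (bit 3 = 0)
position 6: 010 → 1  (bit 2 = 1)
position 5: 001 → 0  (bit 1 = 0)
position 8: 000 → 0  (bit 0 = 0)
bits b7..b0 = 11110100 = 244

244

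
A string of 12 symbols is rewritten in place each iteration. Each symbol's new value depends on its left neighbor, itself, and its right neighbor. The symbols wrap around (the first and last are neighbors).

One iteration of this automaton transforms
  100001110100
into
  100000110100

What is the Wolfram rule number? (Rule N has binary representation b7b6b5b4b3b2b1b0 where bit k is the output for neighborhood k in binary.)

position 6: 111 → 1  (bit 7 = 1)
position 7: 110 → 1  (bit 6 = 1)
position 8: 101 → 0  (bit 5 = 0)
position 1: 100 → 0  (bit 4 = 0)
position 5: 011 → 0  (bit 3 = 0)
position 0: 010 → 1  (bit 2 = 1)
position 4: 001 → 0  (bit 1 = 0)
position 2: 000 → 0  (bit 0 = 0)
bits b7..b0 = 11000100 = 196

196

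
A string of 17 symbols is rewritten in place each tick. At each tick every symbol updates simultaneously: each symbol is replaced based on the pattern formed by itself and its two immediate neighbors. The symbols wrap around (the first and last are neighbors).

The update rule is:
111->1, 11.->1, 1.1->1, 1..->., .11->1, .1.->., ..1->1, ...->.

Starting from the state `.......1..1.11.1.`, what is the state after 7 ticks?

tick 1: ......1..1.1111..
tick 2: .....1..1.11111..
tick 3: ....1..1.111111..
tick 4: ...1..1.1111111..
tick 5: ..1..1.11111111..
tick 6: .1..1.111111111..
tick 7: 1..1.1111111111..

1..1.1111111111..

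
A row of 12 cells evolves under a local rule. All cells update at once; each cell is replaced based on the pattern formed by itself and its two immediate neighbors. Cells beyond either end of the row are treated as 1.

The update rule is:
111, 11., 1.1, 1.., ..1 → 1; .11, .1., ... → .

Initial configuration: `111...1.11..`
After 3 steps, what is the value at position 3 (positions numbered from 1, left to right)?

1

1111.1.1.111
11111.1.1.11
111111.1.1.1
position 3 holds 1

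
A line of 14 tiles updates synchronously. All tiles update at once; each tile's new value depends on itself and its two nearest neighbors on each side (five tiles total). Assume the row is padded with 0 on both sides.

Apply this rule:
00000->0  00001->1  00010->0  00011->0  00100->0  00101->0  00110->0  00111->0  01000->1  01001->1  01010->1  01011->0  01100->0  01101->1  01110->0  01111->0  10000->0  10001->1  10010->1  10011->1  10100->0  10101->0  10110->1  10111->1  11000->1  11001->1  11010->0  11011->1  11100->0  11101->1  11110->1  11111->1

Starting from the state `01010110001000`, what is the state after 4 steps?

00100101100100
10011001011010
01100110011001
00011001100110

00011001100110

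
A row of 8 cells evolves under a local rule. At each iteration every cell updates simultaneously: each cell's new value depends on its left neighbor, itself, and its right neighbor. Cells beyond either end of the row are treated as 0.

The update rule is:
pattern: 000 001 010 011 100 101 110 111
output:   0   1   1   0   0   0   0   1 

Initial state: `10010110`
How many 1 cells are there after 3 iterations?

1

10110000
10000000
10000000
count of 1: 1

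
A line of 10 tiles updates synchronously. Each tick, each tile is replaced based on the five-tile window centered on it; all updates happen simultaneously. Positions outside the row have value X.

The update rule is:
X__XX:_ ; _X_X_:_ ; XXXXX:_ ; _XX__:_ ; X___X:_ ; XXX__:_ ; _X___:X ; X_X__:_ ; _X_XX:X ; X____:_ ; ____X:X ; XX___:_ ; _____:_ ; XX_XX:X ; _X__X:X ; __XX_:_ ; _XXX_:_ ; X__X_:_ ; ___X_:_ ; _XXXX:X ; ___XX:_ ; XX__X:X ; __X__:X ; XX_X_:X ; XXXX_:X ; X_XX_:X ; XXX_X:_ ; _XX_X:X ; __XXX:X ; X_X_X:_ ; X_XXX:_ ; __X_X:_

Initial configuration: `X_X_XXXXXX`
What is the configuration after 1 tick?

_X_X_X____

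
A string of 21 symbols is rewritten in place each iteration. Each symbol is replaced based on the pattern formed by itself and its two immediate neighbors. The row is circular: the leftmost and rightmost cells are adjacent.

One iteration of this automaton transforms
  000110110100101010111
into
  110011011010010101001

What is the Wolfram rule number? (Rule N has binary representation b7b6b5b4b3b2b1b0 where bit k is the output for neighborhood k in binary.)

position 19: 111 → 0  (bit 7 = 0)
position 4: 110 → 1  (bit 6 = 1)
position 5: 101 → 1  (bit 5 = 1)
position 0: 100 → 1  (bit 4 = 1)
position 3: 011 → 0  (bit 3 = 0)
position 9: 010 → 0  (bit 2 = 0)
position 2: 001 → 0  (bit 1 = 0)
position 1: 000 → 1  (bit 0 = 1)
bits b7..b0 = 01110001 = 113

113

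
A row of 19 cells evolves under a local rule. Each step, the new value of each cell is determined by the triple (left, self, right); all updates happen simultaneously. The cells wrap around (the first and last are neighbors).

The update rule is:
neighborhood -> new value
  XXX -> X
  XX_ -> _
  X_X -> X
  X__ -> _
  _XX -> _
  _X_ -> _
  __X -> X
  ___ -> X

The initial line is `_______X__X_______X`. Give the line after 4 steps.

X_X___X__X_X_X___X_

step 1: _XXXXXX__X__XXXXXX_
step 2: X_XXXX__X__X_XXXX__
step 3: _X_XX__X__X_X_XX__X
step 4: X_X___X__X_X_X___X_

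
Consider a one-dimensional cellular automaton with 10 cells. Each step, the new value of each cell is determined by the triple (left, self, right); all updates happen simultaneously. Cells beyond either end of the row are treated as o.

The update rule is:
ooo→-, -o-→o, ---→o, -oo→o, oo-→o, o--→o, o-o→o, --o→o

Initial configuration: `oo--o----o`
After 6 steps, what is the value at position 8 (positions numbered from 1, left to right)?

-ooooooooo
oo--------
-ooooooooo  (repeats step 1; period 2)
step 6: oo--------
position 8 holds -

-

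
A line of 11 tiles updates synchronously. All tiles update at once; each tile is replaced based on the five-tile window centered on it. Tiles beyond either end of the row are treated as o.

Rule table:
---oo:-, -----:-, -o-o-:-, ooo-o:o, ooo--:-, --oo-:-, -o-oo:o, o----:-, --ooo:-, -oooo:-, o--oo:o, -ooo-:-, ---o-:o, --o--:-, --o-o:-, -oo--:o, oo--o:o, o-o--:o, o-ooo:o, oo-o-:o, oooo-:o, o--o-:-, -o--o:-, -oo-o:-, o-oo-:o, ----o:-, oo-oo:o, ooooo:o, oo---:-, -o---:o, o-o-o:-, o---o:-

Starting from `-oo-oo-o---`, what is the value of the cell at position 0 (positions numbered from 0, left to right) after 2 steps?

step 1: oo-oo-ooo--
step 2: oooo-oo--oo
position 0 holds o

o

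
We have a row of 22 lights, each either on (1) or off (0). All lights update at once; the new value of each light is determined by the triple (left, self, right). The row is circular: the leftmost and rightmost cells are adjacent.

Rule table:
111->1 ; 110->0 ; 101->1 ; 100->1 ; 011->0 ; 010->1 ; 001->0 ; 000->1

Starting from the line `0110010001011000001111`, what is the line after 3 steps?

1010011111011000111100

step 1: 1001011101100111100110
step 2: 1101101010010011010001
step 3: 1010011111011000111100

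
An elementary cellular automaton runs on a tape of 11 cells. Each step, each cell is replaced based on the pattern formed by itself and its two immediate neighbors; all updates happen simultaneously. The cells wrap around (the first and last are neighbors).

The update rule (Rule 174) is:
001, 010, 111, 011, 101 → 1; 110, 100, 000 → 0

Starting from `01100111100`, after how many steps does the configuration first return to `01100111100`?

11

11001111000
10011110001
00111100011
01111000110
11110001100
11100011001
11000110011
10001100111
00011001111
00110011110
01100111100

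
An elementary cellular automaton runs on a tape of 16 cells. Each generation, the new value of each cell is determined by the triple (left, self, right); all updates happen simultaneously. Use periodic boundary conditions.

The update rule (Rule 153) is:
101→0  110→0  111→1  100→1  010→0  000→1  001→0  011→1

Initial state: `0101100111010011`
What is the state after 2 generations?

0001010110001010
1100000101100001

1100000101100001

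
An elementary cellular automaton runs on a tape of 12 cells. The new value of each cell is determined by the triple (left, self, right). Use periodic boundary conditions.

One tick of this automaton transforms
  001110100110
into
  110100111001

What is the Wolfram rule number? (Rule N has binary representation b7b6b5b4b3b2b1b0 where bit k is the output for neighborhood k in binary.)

position 3: 111 → 1  (bit 7 = 1)
position 4: 110 → 0  (bit 6 = 0)
position 5: 101 → 0  (bit 5 = 0)
position 7: 100 → 1  (bit 4 = 1)
position 2: 011 → 0  (bit 3 = 0)
position 6: 010 → 1  (bit 2 = 1)
position 1: 001 → 1  (bit 1 = 1)
position 0: 000 → 1  (bit 0 = 1)
bits b7..b0 = 10010111 = 151

151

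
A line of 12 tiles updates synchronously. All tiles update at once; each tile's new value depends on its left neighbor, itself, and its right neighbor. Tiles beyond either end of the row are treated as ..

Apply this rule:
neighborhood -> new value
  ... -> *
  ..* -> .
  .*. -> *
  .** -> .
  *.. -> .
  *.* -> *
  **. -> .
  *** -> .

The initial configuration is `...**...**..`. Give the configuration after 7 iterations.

*.....******

**....*....*
...**.*.**.*
**...***..**
...*........
**.*.*******
..***.......
*.....******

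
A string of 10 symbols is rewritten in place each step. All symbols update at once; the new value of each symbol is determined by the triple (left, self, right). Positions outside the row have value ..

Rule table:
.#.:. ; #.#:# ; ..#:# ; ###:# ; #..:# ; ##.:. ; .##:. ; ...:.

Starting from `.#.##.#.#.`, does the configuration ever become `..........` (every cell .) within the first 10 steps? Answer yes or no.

no

step 1: #.#..#.#.#
step 2: .#.##.#.#.  (repeats step 0; period 2)
step 10: .#.##.#.#.
step 10 is .#.##.#.#., still not uniform .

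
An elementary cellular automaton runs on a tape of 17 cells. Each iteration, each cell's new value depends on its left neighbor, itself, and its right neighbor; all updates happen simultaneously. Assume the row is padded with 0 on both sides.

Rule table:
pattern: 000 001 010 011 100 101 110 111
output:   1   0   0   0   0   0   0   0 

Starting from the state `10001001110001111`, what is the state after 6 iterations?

iteration 1: 00100000000100000
iteration 2: 10001111110001111
iteration 3: 00100000000100000  (repeats iteration 1; period 2)
iteration 6: 10001111110001111

10001111110001111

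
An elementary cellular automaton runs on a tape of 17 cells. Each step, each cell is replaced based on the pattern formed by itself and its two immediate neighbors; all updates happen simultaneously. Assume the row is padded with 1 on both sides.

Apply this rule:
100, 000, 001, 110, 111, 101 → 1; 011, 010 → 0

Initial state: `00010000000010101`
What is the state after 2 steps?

11101111111101010
11110111111110101

11110111111110101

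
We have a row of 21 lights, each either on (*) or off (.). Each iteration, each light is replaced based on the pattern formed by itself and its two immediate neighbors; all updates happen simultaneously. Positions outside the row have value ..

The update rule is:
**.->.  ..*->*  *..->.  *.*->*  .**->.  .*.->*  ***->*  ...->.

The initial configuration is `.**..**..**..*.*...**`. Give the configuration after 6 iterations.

*...*...*...****..*..
*..**..**..*.**..**..
*.*...*...***...*....
***..**..*.*...**....
.*..*...****..*......
**.**..*.**..**......

**.**..*.**..**......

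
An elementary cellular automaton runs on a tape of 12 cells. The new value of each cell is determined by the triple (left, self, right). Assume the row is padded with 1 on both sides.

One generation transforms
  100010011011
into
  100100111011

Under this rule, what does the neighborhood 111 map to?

At position 11 the neighborhood is 111; the next row has 1 there.

1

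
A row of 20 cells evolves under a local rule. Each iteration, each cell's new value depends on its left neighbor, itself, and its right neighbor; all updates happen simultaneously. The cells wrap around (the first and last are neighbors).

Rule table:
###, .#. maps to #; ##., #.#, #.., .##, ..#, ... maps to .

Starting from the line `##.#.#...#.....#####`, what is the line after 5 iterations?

#..#.#...#......####
...#.#...#.......###
...#.#...#........#.
...#.#...#........#.  (fixed point — unchanged through iteration 5)

...#.#...#........#.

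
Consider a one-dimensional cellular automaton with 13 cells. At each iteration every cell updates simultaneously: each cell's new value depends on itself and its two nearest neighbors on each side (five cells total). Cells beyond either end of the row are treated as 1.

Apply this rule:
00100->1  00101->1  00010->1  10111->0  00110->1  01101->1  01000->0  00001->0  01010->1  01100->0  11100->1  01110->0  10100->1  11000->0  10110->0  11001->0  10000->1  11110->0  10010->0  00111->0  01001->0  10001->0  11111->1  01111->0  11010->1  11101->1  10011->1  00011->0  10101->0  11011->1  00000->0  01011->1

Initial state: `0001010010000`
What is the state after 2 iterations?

iteration 1: 0011110010100
iteration 2: 0100010011101

0100010011101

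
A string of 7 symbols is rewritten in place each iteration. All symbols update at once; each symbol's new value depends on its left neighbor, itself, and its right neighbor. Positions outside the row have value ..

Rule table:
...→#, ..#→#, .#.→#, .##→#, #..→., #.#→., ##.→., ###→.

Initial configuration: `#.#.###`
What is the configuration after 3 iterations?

#.#.#.#

iteration 1: #.#.#..
iteration 2: #.#.#.#
iteration 3: #.#.#.#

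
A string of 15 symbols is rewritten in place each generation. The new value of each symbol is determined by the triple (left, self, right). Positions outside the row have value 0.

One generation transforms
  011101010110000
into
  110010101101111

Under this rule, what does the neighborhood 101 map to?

At position 4 the neighborhood is 101; the next row has 1 there.

1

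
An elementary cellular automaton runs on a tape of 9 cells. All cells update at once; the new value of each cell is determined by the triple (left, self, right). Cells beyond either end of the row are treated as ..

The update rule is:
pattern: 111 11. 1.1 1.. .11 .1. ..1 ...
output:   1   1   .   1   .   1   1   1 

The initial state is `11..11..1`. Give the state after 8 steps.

111.111.1

.111.1111
1.11..111
1..111.11
111.11..1
.11..1111
1.111.111
1..11..11
111.111.1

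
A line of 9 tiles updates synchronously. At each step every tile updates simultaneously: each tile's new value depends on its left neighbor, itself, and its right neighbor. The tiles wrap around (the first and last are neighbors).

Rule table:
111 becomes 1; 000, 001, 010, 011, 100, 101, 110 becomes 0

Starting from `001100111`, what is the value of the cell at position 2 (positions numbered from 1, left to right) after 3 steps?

step 1: 000000010
step 2: 000000000
step 3: 000000000
position 2 holds 0

0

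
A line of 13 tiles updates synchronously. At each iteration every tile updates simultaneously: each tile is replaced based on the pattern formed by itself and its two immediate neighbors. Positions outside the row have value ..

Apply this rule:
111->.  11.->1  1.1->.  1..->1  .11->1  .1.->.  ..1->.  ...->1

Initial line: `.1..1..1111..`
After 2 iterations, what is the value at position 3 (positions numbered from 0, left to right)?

1

..1..1.1..111
1..1....1.1.1
position 3 holds 1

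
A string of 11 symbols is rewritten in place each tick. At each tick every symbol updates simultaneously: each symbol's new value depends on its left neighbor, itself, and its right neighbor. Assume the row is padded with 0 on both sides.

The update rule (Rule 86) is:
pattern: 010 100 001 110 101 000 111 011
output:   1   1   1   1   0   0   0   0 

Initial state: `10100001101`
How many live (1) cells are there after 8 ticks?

tick 1: 10110010101
tick 2: 10011110101
tick 3: 11100010101
tick 4: 00110110101
tick 5: 01010010101
tick 6: 11011110101
tick 7: 01000010101
tick 8: 11100110101
count of 1: 7

7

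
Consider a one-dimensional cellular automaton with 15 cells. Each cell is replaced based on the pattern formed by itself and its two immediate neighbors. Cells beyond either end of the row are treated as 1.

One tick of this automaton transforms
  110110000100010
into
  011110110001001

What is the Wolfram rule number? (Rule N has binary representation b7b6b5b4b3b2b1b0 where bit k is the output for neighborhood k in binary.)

105

position 0: 111 → 0  (bit 7 = 0)
position 1: 110 → 1  (bit 6 = 1)
position 2: 101 → 1  (bit 5 = 1)
position 5: 100 → 0  (bit 4 = 0)
position 3: 011 → 1  (bit 3 = 1)
position 9: 010 → 0  (bit 2 = 0)
position 8: 001 → 0  (bit 1 = 0)
position 6: 000 → 1  (bit 0 = 1)
bits b7..b0 = 01101001 = 105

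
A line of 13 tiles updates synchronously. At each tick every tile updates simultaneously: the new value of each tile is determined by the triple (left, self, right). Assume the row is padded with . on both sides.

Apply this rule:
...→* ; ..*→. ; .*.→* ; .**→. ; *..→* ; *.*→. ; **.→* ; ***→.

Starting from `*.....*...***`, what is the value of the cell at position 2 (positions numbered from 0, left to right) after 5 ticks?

*****.***...*
....*...***.*
***.***...*.*
..*...***.*.*
*.***...*.*.*
position 2 holds *

*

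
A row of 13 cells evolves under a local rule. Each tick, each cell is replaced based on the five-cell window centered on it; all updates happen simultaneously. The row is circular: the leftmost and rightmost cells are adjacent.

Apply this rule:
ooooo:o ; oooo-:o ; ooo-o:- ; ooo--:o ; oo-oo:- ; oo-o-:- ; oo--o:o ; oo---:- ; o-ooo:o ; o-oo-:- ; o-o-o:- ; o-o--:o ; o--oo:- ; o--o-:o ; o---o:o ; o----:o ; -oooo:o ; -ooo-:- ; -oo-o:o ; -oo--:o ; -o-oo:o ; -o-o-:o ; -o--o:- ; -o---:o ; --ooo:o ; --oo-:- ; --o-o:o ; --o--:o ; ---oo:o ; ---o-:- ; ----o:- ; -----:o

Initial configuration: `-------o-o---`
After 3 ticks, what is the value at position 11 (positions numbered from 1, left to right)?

o

ooooo--oooooo
oooooo-oooooo
ooooo--oooooo
position 11 holds o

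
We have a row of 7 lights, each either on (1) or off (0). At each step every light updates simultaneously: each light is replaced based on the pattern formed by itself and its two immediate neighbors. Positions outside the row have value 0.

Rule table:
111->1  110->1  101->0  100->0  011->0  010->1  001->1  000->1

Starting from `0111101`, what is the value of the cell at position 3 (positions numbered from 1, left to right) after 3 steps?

1011101
1001101
1010101
position 3 holds 1

1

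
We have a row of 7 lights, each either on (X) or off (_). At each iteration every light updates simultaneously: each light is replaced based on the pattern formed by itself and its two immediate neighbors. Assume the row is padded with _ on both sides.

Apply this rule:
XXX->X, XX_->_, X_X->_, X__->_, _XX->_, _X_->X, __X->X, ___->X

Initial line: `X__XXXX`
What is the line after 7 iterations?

X_X_XX_
X_X____
X_X_XXX
X_X__X_
X_X_XX_  (repeats iteration 1; period 4)
iteration 7: X_X_XXX

X_X_XXX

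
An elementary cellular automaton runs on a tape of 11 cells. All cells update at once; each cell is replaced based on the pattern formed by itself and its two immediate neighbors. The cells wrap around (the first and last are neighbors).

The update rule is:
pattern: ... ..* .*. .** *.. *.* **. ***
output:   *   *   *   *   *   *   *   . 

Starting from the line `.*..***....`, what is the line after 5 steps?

*****.*****

step 1: *****.*****
step 2: ....***....
step 3: *****.*****  (repeats step 1; period 2)
step 5: *****.*****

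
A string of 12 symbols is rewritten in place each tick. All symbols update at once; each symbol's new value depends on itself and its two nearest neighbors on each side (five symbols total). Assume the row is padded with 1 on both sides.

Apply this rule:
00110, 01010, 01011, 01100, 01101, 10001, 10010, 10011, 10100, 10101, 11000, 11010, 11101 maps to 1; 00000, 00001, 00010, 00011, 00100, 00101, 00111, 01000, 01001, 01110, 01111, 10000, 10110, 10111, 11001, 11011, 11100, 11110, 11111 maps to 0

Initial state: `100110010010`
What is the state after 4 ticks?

011101000000

001110100101
010011101010
110100111111
011101000000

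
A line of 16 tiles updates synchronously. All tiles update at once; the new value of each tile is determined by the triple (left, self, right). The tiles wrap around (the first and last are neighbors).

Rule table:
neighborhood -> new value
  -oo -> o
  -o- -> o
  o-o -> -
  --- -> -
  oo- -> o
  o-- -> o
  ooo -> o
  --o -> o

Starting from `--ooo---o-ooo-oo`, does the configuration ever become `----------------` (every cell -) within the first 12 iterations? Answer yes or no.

no

iteration 1: oooooo-oo-ooo-oo
iteration 2: oooooo-oo-ooo-oo  (fixed point — unchanged through iteration 12)
iteration 12 is oooooo-oo-ooo-oo, still not uniform -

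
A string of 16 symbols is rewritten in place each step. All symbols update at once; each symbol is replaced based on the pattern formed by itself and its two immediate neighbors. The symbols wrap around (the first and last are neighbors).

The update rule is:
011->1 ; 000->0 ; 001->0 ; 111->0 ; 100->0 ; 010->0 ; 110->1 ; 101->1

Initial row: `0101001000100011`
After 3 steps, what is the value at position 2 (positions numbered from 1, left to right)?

1

step 1: 1010000000000011
step 2: 1100000000000010
step 3: 1100000000000001
position 2 holds 1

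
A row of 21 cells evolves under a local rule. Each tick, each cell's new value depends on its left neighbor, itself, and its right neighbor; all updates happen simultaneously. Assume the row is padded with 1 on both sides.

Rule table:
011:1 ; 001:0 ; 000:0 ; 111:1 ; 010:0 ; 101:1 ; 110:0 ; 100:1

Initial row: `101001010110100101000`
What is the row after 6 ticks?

101010101010101010111

tick 1: 010100101101010010100
tick 2: 101010011010101001010
tick 3: 010101010101010100101
tick 4: 101010101010101010011
tick 5: 010101010101010101011
tick 6: 101010101010101010111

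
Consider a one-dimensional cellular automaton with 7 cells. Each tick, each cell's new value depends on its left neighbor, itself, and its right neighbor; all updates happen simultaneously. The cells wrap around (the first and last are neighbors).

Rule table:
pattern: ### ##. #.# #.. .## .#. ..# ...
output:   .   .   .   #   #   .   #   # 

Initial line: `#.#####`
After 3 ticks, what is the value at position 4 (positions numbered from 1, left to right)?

..#....
##.####
...#...
position 4 holds #

#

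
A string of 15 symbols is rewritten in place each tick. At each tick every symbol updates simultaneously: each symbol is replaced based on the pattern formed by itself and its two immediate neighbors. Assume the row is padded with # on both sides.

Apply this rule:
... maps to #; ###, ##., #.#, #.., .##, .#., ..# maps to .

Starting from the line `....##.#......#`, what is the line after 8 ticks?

.##......####..
....####.......
.##......#####.
....####.......  (repeats tick 2; period 2)
tick 8: ....####.......

....####.......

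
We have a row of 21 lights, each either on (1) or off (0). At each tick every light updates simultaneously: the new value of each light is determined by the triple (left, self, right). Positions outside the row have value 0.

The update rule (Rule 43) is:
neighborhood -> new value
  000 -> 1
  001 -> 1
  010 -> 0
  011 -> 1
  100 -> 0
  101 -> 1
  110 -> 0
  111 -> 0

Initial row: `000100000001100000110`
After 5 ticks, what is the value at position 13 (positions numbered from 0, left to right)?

111001111111001111100
100011000000011000001
001110011111110011110
111000110000000110000
100011100111111100111
position 13 holds 1

1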